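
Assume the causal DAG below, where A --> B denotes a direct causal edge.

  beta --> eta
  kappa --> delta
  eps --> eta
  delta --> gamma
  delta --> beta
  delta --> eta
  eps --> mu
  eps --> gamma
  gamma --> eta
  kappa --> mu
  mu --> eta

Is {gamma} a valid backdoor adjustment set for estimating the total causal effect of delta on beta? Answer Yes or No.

No

Backdoor paths from delta to beta (paths whose first edge points into delta):
  P1: delta <- kappa -> mu <- eps -> gamma -> eta <- beta
  P2: delta <- kappa -> mu <- eps -> eta <- beta
  P3: delta <- kappa -> mu -> eta <- beta
Condition 1 (no descendant of delta in the set): FAILS — gamma is a descendant of delta.
Condition 2 (every backdoor path blocked by {gamma}):
  P1: blocked at collider mu (neither it nor any descendant is in the conditioning set).
  P2: blocked at collider mu (neither it nor any descendant is in the conditioning set).
  P3: blocked at collider eta (neither it nor any descendant is in the conditioning set).
{gamma} does not satisfy the backdoor criterion.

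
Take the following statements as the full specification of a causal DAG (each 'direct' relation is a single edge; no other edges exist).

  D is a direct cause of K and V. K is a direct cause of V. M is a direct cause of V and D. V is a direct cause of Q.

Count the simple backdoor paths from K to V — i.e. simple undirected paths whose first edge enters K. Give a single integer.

A backdoor path from K to V is any simple undirected path whose first edge points into K (i.e. leaves K via a parent).
Parents of K: {D}.
Enumerating:
  P1: K <- D <- M -> V
  P2: K <- D -> V
That exhausts the simple backdoor paths. Count: 2.

2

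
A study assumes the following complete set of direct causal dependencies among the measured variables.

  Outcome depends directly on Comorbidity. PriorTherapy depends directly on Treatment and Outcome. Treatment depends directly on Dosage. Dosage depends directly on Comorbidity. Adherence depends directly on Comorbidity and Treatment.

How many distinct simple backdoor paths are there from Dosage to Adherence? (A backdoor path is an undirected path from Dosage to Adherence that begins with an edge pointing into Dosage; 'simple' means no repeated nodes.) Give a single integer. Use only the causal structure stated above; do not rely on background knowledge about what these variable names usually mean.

A backdoor path from Dosage to Adherence is any simple undirected path whose first edge points into Dosage (i.e. leaves Dosage via a parent).
Parents of Dosage: {Comorbidity}.
Enumerating:
  P1: Dosage <- Comorbidity -> Outcome -> PriorTherapy <- Treatment -> Adherence
  P2: Dosage <- Comorbidity -> Adherence
That exhausts the simple backdoor paths. Count: 2.

2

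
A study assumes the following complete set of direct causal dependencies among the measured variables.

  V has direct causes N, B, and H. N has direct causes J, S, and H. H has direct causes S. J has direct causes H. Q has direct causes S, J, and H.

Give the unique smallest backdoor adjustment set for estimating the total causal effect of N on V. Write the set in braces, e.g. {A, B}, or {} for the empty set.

Variables eligible for adjustment (non-descendants of N, excluding N and V): {B, H, J, Q, S}.
Backdoor paths from N to V:
  P1: N <- S -> H -> V
  P2: N <- S -> Q <- H -> V
  P3: N <- S -> Q <- J <- H -> V
  P4: N <- H -> V
  P5: N <- J <- H -> V
  P6: N <- J -> Q <- S -> H -> V
  P7: N <- J -> Q <- H -> V
The empty set is not sufficient: P1 (N <- S -> H -> V) has no collider blocking it and no conditioned non-collider, so it is open.
Try {H}:
  P1: blocked at chain node H ∈ conditioning set.
  P2: blocked at collider Q (neither it nor any descendant is in the conditioning set).
  P3: blocked at collider Q (neither it nor any descendant is in the conditioning set).
  P4: blocked at fork node H ∈ conditioning set.
  P5: blocked at fork node H ∈ conditioning set.
  P6: blocked at collider Q (neither it nor any descendant is in the conditioning set).
  P7: blocked at collider Q (neither it nor any descendant is in the conditioning set).
{H} contains no descendant of N and blocks every backdoor path.
No other singleton works — e.g. {S} leaves P4 open — so {H} is the unique smallest valid adjustment set.

{H}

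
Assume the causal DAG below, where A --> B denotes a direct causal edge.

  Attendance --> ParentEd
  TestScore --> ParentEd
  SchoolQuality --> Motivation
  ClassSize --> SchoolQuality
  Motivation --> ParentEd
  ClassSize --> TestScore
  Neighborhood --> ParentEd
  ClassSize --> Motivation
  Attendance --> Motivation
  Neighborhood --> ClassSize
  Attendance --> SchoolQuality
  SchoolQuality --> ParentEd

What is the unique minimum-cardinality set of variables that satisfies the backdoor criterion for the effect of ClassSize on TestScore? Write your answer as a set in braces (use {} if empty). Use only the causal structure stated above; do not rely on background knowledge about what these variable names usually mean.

{}

Variables eligible for adjustment (non-descendants of ClassSize, excluding ClassSize and TestScore): {Attendance, Neighborhood}.
Backdoor paths from ClassSize to TestScore:
  P1: ClassSize <- Neighborhood -> ParentEd <- TestScore
Each backdoor path contains an unconditioned collider, so every path is already blocked with the empty conditioning set:
  P1: blocked at collider ParentEd (neither it nor any descendant is in the conditioning set).
The empty set is therefore the unique smallest valid set.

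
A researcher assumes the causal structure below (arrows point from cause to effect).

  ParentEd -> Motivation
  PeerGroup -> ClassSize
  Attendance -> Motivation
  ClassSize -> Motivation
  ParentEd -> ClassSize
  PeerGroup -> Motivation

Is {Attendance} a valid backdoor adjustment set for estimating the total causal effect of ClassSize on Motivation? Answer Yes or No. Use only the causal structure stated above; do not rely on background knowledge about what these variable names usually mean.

No

Backdoor paths from ClassSize to Motivation (paths whose first edge points into ClassSize):
  P1: ClassSize <- PeerGroup -> Motivation
  P2: ClassSize <- ParentEd -> Motivation
Condition 1 (no descendant of ClassSize in the set): holds — descendants of ClassSize are {Motivation}; none are in {Attendance}.
Condition 2 (every backdoor path blocked by {Attendance}):
  P1: open — no interior node is in the conditioning set.
  P2: open — no interior node is in the conditioning set.
{Attendance} does not satisfy the backdoor criterion.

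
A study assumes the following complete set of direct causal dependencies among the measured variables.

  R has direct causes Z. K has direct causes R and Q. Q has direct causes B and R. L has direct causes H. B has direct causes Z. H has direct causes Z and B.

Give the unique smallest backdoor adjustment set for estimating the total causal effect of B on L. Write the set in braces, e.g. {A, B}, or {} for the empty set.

Variables eligible for adjustment (non-descendants of B, excluding B and L): {R, Z}.
Backdoor paths from B to L:
  P1: B <- Z -> H -> L
The empty set is not sufficient: P1 (B <- Z -> H -> L) has no collider blocking it and no conditioned non-collider, so it is open.
Try {Z}:
  P1: blocked at fork node Z ∈ conditioning set.
{Z} contains no descendant of B and blocks every backdoor path.
No other singleton works — e.g. {R} leaves P1 open — so {Z} is the unique smallest valid adjustment set.

{Z}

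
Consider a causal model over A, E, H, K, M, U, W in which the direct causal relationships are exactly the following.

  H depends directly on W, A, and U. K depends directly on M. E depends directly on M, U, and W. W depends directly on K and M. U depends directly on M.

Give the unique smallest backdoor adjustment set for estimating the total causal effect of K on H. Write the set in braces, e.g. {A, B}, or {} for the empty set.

{M}

Variables eligible for adjustment (non-descendants of K, excluding K and H): {A, M, U}.
Backdoor paths from K to H:
  P1: K <- M -> U -> E <- W -> H
  P2: K <- M -> U -> H
  P3: K <- M -> W -> E <- U -> H
  P4: K <- M -> W -> H
  P5: K <- M -> E <- U -> H
  P6: K <- M -> E <- W -> H
The empty set is not sufficient: P2 (K <- M -> U -> H) has no collider blocking it and no conditioned non-collider, so it is open.
Try {M}:
  P1: blocked at fork node M ∈ conditioning set.
  P2: blocked at fork node M ∈ conditioning set.
  P3: blocked at fork node M ∈ conditioning set.
  P4: blocked at fork node M ∈ conditioning set.
  P5: blocked at fork node M ∈ conditioning set.
  P6: blocked at fork node M ∈ conditioning set.
{M} contains no descendant of K and blocks every backdoor path.
No other singleton works — e.g. {A} leaves P2 open — so {M} is the unique smallest valid adjustment set.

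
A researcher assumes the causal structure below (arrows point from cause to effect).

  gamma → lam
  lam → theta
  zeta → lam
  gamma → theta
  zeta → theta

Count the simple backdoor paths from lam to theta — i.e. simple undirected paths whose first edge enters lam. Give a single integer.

2

A backdoor path from lam to theta is any simple undirected path whose first edge points into lam (i.e. leaves lam via a parent).
Parents of lam: {gamma, zeta}.
Enumerating:
  P1: lam <- gamma -> theta
  P2: lam <- zeta -> theta
That exhausts the simple backdoor paths. Count: 2.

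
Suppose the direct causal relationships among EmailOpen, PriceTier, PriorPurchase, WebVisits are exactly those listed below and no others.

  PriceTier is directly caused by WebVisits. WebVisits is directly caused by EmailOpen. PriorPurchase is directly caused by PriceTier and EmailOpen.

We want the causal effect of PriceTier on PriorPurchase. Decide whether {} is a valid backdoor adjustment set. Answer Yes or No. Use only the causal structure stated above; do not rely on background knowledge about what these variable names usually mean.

Backdoor paths from PriceTier to PriorPurchase (paths whose first edge points into PriceTier):
  P1: PriceTier <- WebVisits <- EmailOpen -> PriorPurchase
Condition 1 (no descendant of PriceTier in the set): holds — descendants of PriceTier are {PriorPurchase}; none are in {}.
Condition 2 (every backdoor path blocked by {}):
  P1: open — no interior node is in the conditioning set.
{} does not satisfy the backdoor criterion.

No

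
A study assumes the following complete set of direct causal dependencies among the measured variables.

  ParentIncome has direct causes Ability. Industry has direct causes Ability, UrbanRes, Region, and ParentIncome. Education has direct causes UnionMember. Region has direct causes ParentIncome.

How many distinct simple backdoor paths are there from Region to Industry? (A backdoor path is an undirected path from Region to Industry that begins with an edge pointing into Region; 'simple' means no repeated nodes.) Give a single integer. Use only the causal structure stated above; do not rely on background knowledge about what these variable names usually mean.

A backdoor path from Region to Industry is any simple undirected path whose first edge points into Region (i.e. leaves Region via a parent).
Parents of Region: {ParentIncome}.
Enumerating:
  P1: Region <- ParentIncome <- Ability -> Industry
  P2: Region <- ParentIncome -> Industry
That exhausts the simple backdoor paths. Count: 2.

2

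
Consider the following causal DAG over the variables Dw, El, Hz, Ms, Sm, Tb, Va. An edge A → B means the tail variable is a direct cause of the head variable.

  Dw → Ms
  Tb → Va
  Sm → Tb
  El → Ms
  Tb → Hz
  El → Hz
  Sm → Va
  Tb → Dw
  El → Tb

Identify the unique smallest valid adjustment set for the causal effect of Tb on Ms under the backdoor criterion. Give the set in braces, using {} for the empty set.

{El}

Variables eligible for adjustment (non-descendants of Tb, excluding Tb and Ms): {El, Sm}.
Backdoor paths from Tb to Ms:
  P1: Tb <- El -> Ms
The empty set is not sufficient: P1 (Tb <- El -> Ms) has no collider blocking it and no conditioned non-collider, so it is open.
Try {El}:
  P1: blocked at fork node El ∈ conditioning set.
{El} contains no descendant of Tb and blocks every backdoor path.
No other singleton works — e.g. {Sm} leaves P1 open — so {El} is the unique smallest valid adjustment set.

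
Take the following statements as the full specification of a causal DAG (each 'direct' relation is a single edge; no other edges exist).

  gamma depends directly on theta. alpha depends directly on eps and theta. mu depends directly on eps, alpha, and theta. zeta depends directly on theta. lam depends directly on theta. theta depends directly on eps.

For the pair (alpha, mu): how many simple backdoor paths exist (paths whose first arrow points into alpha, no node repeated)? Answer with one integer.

A backdoor path from alpha to mu is any simple undirected path whose first edge points into alpha (i.e. leaves alpha via a parent).
Parents of alpha: {eps, theta}.
Enumerating:
  P1: alpha <- eps -> theta -> mu
  P2: alpha <- eps -> mu
  P3: alpha <- theta <- eps -> mu
  P4: alpha <- theta -> mu
That exhausts the simple backdoor paths. Count: 4.

4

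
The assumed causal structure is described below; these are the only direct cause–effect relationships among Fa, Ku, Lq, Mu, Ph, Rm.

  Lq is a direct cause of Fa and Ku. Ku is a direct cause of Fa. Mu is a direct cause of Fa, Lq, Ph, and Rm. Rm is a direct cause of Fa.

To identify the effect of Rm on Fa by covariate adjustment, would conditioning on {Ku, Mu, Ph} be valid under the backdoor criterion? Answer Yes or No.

Backdoor paths from Rm to Fa (paths whose first edge points into Rm):
  P1: Rm <- Mu -> Lq -> Ku -> Fa
  P2: Rm <- Mu -> Lq -> Fa
  P3: Rm <- Mu -> Fa
Condition 1 (no descendant of Rm in the set): holds — descendants of Rm are {Fa}; none are in {Ku, Mu, Ph}.
Condition 2 (every backdoor path blocked by {Ku, Mu, Ph}):
  P1: blocked at fork node Mu ∈ conditioning set.
  P2: blocked at fork node Mu ∈ conditioning set.
  P3: blocked at fork node Mu ∈ conditioning set.
{Ku, Mu, Ph} satisfies the backdoor criterion.

Yes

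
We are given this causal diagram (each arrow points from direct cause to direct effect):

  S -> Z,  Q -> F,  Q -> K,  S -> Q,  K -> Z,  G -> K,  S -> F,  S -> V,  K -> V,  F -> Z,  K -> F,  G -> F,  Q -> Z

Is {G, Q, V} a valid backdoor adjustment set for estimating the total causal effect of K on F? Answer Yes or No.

Backdoor paths from K to F (paths whose first edge points into K):
  P1: K <- G -> F
  P2: K <- Q <- S -> F
  P3: K <- Q <- S -> Z <- F
  P4: K <- Q -> F
  P5: K <- Q -> Z <- S -> F
  P6: K <- Q -> Z <- F
Condition 1 (no descendant of K in the set): FAILS — V is a descendant of K.
Condition 2 (every backdoor path blocked by {G, Q, V}):
  P1: blocked at fork node G ∈ conditioning set.
  P2: blocked at chain node Q ∈ conditioning set.
  P3: blocked at chain node Q ∈ conditioning set.
  P4: blocked at fork node Q ∈ conditioning set.
  P5: blocked at fork node Q ∈ conditioning set.
  P6: blocked at fork node Q ∈ conditioning set.
{G, Q, V} does not satisfy the backdoor criterion.

No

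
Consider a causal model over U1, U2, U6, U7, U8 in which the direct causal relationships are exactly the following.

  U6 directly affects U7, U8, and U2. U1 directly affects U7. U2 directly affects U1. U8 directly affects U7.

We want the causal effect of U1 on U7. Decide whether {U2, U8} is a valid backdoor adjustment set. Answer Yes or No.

Backdoor paths from U1 to U7 (paths whose first edge points into U1):
  P1: U1 <- U2 <- U6 -> U8 -> U7
  P2: U1 <- U2 <- U6 -> U7
Condition 1 (no descendant of U1 in the set): holds — descendants of U1 are {U7}; none are in {U2, U8}.
Condition 2 (every backdoor path blocked by {U2, U8}):
  P1: blocked at chain node U2 ∈ conditioning set.
  P2: blocked at chain node U2 ∈ conditioning set.
{U2, U8} satisfies the backdoor criterion.

Yes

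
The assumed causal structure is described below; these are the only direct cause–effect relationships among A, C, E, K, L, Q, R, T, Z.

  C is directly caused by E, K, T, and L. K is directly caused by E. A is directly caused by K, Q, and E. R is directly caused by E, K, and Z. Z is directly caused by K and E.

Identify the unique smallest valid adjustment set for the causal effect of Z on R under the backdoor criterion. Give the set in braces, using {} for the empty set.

{E, K}

Variables eligible for adjustment (non-descendants of Z, excluding Z and R): {A, C, E, K, L, Q, T}.
Backdoor paths from Z to R:
  P1: Z <- E -> K -> R
  P2: Z <- E -> C <- K -> R
  P3: Z <- E -> A <- K -> R
  P4: Z <- E -> R
  P5: Z <- K <- E -> R
  P6: Z <- K -> C <- E -> R
  P7: Z <- K -> A <- E -> R
  P8: Z <- K -> R
The empty set is not sufficient: P1 (Z <- E -> K -> R) has no collider blocking it and no conditioned non-collider, so it is open.
Try {E, K}:
  P1: blocked at fork node E ∈ conditioning set.
  P2: blocked at fork node E ∈ conditioning set.
  P3: blocked at fork node E ∈ conditioning set.
  P4: blocked at fork node E ∈ conditioning set.
  P5: blocked at chain node K ∈ conditioning set.
  P6: blocked at fork node K ∈ conditioning set.
  P7: blocked at fork node K ∈ conditioning set.
  P8: blocked at fork node K ∈ conditioning set.
{E, K} contains no descendant of Z and blocks every backdoor path.
Every element of {E, K} is needed (dropping E leaves P4 open; dropping K leaves P8 open), so no proper subset is valid.
Among all size-2 subsets of the eligible variables, only {E, K} blocks every backdoor path, so it is the unique smallest valid adjustment set.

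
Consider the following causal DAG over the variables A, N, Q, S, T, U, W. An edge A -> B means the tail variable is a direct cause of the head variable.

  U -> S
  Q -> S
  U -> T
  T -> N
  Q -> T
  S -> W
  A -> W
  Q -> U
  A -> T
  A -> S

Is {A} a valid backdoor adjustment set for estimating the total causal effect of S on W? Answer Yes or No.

Yes

Backdoor paths from S to W (paths whose first edge points into S):
  P1: S <- Q -> U -> T <- A -> W
  P2: S <- Q -> T <- A -> W
  P3: S <- U <- Q -> T <- A -> W
  P4: S <- U -> T <- A -> W
  P5: S <- A -> W
Condition 1 (no descendant of S in the set): holds — descendants of S are {W}; none are in {A}.
Condition 2 (every backdoor path blocked by {A}):
  P1: blocked at collider T (neither it nor any descendant is in the conditioning set).
  P2: blocked at collider T (neither it nor any descendant is in the conditioning set).
  P3: blocked at collider T (neither it nor any descendant is in the conditioning set).
  P4: blocked at collider T (neither it nor any descendant is in the conditioning set).
  P5: blocked at fork node A ∈ conditioning set.
{A} satisfies the backdoor criterion.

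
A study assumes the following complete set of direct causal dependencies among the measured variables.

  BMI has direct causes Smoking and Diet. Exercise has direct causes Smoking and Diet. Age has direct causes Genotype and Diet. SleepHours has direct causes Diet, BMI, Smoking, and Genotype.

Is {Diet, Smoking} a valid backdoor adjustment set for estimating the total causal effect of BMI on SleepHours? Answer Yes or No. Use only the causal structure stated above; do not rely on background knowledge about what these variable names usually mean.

Backdoor paths from BMI to SleepHours (paths whose first edge points into BMI):
  P1: BMI <- Smoking -> SleepHours
  P2: BMI <- Smoking -> Exercise <- Diet -> Age <- Genotype -> SleepHours
  P3: BMI <- Smoking -> Exercise <- Diet -> SleepHours
  P4: BMI <- Diet -> Age <- Genotype -> SleepHours
  P5: BMI <- Diet -> SleepHours
  P6: BMI <- Diet -> Exercise <- Smoking -> SleepHours
Condition 1 (no descendant of BMI in the set): holds — descendants of BMI are {SleepHours}; none are in {Diet, Smoking}.
Condition 2 (every backdoor path blocked by {Diet, Smoking}):
  P1: blocked at fork node Smoking ∈ conditioning set.
  P2: blocked at fork node Smoking ∈ conditioning set.
  P3: blocked at fork node Smoking ∈ conditioning set.
  P4: blocked at fork node Diet ∈ conditioning set.
  P5: blocked at fork node Diet ∈ conditioning set.
  P6: blocked at fork node Diet ∈ conditioning set.
{Diet, Smoking} satisfies the backdoor criterion.

Yes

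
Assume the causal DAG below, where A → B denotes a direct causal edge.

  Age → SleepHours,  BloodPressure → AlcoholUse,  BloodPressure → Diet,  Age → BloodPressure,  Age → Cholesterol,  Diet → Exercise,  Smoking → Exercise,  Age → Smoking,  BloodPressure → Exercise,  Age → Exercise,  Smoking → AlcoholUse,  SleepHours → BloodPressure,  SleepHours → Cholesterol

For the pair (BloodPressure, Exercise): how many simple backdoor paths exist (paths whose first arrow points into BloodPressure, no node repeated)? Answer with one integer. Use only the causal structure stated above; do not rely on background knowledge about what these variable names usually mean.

A backdoor path from BloodPressure to Exercise is any simple undirected path whose first edge points into BloodPressure (i.e. leaves BloodPressure via a parent).
Parents of BloodPressure: {Age, SleepHours}.
Enumerating:
  P1: BloodPressure <- Age -> Smoking -> Exercise
  P2: BloodPressure <- Age -> Exercise
  P3: BloodPressure <- SleepHours <- Age -> Smoking -> Exercise
  P4: BloodPressure <- SleepHours <- Age -> Exercise
  P5: BloodPressure <- SleepHours -> Cholesterol <- Age -> Smoking -> Exercise
  P6: BloodPressure <- SleepHours -> Cholesterol <- Age -> Exercise
That exhausts the simple backdoor paths. Count: 6.

6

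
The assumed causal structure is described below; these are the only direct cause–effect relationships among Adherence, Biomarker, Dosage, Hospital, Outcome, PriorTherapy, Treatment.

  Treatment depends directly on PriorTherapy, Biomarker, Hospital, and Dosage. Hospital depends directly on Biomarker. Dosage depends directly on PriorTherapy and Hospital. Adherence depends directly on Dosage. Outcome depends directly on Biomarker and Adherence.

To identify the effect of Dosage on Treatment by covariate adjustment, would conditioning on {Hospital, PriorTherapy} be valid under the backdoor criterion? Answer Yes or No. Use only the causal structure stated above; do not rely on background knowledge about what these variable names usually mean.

Backdoor paths from Dosage to Treatment (paths whose first edge points into Dosage):
  P1: Dosage <- Hospital <- Biomarker -> Treatment
  P2: Dosage <- Hospital -> Treatment
  P3: Dosage <- PriorTherapy -> Treatment
Condition 1 (no descendant of Dosage in the set): holds — descendants of Dosage are {Adherence, Outcome, Treatment}; none are in {Hospital, PriorTherapy}.
Condition 2 (every backdoor path blocked by {Hospital, PriorTherapy}):
  P1: blocked at chain node Hospital ∈ conditioning set.
  P2: blocked at fork node Hospital ∈ conditioning set.
  P3: blocked at fork node PriorTherapy ∈ conditioning set.
{Hospital, PriorTherapy} satisfies the backdoor criterion.

Yes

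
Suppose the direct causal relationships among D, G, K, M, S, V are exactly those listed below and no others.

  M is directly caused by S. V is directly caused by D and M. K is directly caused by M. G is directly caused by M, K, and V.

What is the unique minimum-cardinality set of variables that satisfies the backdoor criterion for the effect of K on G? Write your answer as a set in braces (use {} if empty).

Variables eligible for adjustment (non-descendants of K, excluding K and G): {D, M, S, V}.
Backdoor paths from K to G:
  P1: K <- M -> V -> G
  P2: K <- M -> G
The empty set is not sufficient: P1 (K <- M -> V -> G) has no collider blocking it and no conditioned non-collider, so it is open.
Try {M}:
  P1: blocked at fork node M ∈ conditioning set.
  P2: blocked at fork node M ∈ conditioning set.
{M} contains no descendant of K and blocks every backdoor path.
No other singleton works — e.g. {S} leaves P1 open — so {M} is the unique smallest valid adjustment set.

{M}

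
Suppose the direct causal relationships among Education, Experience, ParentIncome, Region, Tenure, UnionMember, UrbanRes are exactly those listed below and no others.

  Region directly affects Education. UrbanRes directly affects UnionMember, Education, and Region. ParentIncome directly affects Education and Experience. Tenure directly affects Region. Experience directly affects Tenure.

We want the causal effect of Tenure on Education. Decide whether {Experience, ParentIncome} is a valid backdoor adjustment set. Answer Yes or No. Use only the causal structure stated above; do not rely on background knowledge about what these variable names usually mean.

Backdoor paths from Tenure to Education (paths whose first edge points into Tenure):
  P1: Tenure <- Experience <- ParentIncome -> Education
Condition 1 (no descendant of Tenure in the set): holds — descendants of Tenure are {Education, Region}; none are in {Experience, ParentIncome}.
Condition 2 (every backdoor path blocked by {Experience, ParentIncome}):
  P1: blocked at chain node Experience ∈ conditioning set.
{Experience, ParentIncome} satisfies the backdoor criterion.

Yes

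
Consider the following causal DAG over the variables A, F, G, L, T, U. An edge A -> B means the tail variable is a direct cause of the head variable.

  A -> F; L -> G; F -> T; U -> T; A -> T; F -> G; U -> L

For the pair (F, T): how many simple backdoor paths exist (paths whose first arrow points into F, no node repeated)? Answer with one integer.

A backdoor path from F to T is any simple undirected path whose first edge points into F (i.e. leaves F via a parent).
Parents of F: {A}.
Enumerating:
  P1: F <- A -> T
That exhausts the simple backdoor paths. Count: 1.

1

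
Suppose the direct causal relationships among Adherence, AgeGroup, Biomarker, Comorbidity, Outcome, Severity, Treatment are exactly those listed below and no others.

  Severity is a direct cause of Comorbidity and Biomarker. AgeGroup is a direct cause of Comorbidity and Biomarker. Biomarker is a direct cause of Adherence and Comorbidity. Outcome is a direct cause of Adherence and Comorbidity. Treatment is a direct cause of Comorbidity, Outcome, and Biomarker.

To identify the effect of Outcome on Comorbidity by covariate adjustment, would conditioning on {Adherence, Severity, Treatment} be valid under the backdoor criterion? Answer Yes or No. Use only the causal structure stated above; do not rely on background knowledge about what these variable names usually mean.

No

Backdoor paths from Outcome to Comorbidity (paths whose first edge points into Outcome):
  P1: Outcome <- Treatment -> Biomarker <- Severity -> Comorbidity
  P2: Outcome <- Treatment -> Biomarker <- AgeGroup -> Comorbidity
  P3: Outcome <- Treatment -> Biomarker -> Comorbidity
  P4: Outcome <- Treatment -> Comorbidity
Condition 1 (no descendant of Outcome in the set): FAILS — Adherence is a descendant of Outcome.
Condition 2 (every backdoor path blocked by {Adherence, Severity, Treatment}):
  P1: blocked at fork node Treatment ∈ conditioning set.
  P2: blocked at fork node Treatment ∈ conditioning set.
  P3: blocked at fork node Treatment ∈ conditioning set.
  P4: blocked at fork node Treatment ∈ conditioning set.
{Adherence, Severity, Treatment} does not satisfy the backdoor criterion.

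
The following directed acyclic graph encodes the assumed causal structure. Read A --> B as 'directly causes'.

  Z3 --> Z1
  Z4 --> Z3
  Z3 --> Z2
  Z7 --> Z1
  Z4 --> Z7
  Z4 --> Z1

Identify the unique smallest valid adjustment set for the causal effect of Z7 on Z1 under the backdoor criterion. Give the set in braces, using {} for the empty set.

{Z4}

Variables eligible for adjustment (non-descendants of Z7, excluding Z7 and Z1): {Z2, Z3, Z4}.
Backdoor paths from Z7 to Z1:
  P1: Z7 <- Z4 -> Z3 -> Z1
  P2: Z7 <- Z4 -> Z1
The empty set is not sufficient: P1 (Z7 <- Z4 -> Z3 -> Z1) has no collider blocking it and no conditioned non-collider, so it is open.
Try {Z4}:
  P1: blocked at fork node Z4 ∈ conditioning set.
  P2: blocked at fork node Z4 ∈ conditioning set.
{Z4} contains no descendant of Z7 and blocks every backdoor path.
No other singleton works — e.g. {Z3} leaves P2 open — so {Z4} is the unique smallest valid adjustment set.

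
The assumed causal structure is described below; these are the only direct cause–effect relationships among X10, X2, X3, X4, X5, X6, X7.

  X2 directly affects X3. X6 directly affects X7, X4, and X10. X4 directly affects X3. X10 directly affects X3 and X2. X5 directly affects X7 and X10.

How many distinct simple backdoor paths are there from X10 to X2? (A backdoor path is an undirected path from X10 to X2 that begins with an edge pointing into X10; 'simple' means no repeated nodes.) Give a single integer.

2

A backdoor path from X10 to X2 is any simple undirected path whose first edge points into X10 (i.e. leaves X10 via a parent).
Parents of X10: {X5, X6}.
Enumerating:
  P1: X10 <- X6 -> X4 -> X3 <- X2
  P2: X10 <- X5 -> X7 <- X6 -> X4 -> X3 <- X2
That exhausts the simple backdoor paths. Count: 2.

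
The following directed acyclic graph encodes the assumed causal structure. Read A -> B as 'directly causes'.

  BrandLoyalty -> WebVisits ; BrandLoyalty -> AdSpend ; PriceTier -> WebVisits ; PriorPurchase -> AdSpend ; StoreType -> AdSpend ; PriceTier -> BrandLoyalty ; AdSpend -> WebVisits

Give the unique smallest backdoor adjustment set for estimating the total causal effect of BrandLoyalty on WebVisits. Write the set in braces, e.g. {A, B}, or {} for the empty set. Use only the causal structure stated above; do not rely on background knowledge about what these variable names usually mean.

Variables eligible for adjustment (non-descendants of BrandLoyalty, excluding BrandLoyalty and WebVisits): {PriceTier, PriorPurchase, StoreType}.
Backdoor paths from BrandLoyalty to WebVisits:
  P1: BrandLoyalty <- PriceTier -> WebVisits
The empty set is not sufficient: P1 (BrandLoyalty <- PriceTier -> WebVisits) has no collider blocking it and no conditioned non-collider, so it is open.
Try {PriceTier}:
  P1: blocked at fork node PriceTier ∈ conditioning set.
{PriceTier} contains no descendant of BrandLoyalty and blocks every backdoor path.
No other singleton works — e.g. {PriorPurchase} leaves P1 open — so {PriceTier} is the unique smallest valid adjustment set.

{PriceTier}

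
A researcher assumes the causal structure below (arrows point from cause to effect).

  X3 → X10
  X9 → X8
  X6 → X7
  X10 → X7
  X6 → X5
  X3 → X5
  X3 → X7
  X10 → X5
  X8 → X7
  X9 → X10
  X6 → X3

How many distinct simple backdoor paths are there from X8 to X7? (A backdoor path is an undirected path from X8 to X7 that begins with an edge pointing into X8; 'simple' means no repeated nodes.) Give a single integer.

A backdoor path from X8 to X7 is any simple undirected path whose first edge points into X8 (i.e. leaves X8 via a parent).
Parents of X8: {X9}.
Enumerating:
  P1: X8 <- X9 -> X10 <- X3 <- X6 -> X7
  P2: X8 <- X9 -> X10 <- X3 -> X7
  P3: X8 <- X9 -> X10 <- X3 -> X5 <- X6 -> X7
  P4: X8 <- X9 -> X10 -> X7
  P5: X8 <- X9 -> X10 -> X5 <- X6 -> X3 -> X7
  P6: X8 <- X9 -> X10 -> X5 <- X6 -> X7
  P7: X8 <- X9 -> X10 -> X5 <- X3 <- X6 -> X7
  P8: X8 <- X9 -> X10 -> X5 <- X3 -> X7
That exhausts the simple backdoor paths. Count: 8.

8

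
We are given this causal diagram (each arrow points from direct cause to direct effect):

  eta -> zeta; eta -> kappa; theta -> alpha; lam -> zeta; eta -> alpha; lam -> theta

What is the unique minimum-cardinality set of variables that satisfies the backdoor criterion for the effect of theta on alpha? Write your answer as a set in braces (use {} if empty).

{}

Variables eligible for adjustment (non-descendants of theta, excluding theta and alpha): {eta, kappa, lam, zeta}.
Backdoor paths from theta to alpha:
  P1: theta <- lam -> zeta <- eta -> alpha
Each backdoor path contains an unconditioned collider, so every path is already blocked with the empty conditioning set:
  P1: blocked at collider zeta (neither it nor any descendant is in the conditioning set).
The empty set is therefore the unique smallest valid set.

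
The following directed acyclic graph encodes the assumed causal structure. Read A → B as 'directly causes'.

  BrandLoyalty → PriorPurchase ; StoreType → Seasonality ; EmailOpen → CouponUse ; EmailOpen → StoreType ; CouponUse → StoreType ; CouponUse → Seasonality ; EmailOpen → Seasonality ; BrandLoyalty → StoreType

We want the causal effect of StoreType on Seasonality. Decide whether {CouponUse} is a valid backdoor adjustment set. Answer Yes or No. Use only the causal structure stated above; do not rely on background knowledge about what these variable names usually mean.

Backdoor paths from StoreType to Seasonality (paths whose first edge points into StoreType):
  P1: StoreType <- EmailOpen -> CouponUse -> Seasonality
  P2: StoreType <- EmailOpen -> Seasonality
  P3: StoreType <- CouponUse <- EmailOpen -> Seasonality
  P4: StoreType <- CouponUse -> Seasonality
Condition 1 (no descendant of StoreType in the set): holds — descendants of StoreType are {Seasonality}; none are in {CouponUse}.
Condition 2 (every backdoor path blocked by {CouponUse}):
  P1: blocked at chain node CouponUse ∈ conditioning set.
  P2: open — no interior node is in the conditioning set.
  P3: blocked at chain node CouponUse ∈ conditioning set.
  P4: blocked at fork node CouponUse ∈ conditioning set.
{CouponUse} does not satisfy the backdoor criterion.

No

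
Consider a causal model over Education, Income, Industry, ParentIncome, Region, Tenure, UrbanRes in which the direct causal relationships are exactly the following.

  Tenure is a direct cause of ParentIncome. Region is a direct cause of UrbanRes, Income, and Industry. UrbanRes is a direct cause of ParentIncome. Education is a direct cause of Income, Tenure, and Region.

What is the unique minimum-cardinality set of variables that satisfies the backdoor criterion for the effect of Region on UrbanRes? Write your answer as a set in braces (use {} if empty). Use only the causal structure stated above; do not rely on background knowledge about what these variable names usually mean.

Variables eligible for adjustment (non-descendants of Region, excluding Region and UrbanRes): {Education, Tenure}.
Backdoor paths from Region to UrbanRes:
  P1: Region <- Education -> Tenure -> ParentIncome <- UrbanRes
Each backdoor path contains an unconditioned collider, so every path is already blocked with the empty conditioning set:
  P1: blocked at collider ParentIncome (neither it nor any descendant is in the conditioning set).
The empty set is therefore the unique smallest valid set.

{}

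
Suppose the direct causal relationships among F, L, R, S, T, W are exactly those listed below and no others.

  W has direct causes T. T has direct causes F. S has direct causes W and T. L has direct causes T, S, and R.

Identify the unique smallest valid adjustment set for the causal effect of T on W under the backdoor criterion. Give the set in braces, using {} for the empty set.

Variables eligible for adjustment (non-descendants of T, excluding T and W): {F, R}.
Backdoor paths from T to W:
  (none)
With no backdoor paths the empty set already satisfies the criterion, and it is trivially minimal.

{}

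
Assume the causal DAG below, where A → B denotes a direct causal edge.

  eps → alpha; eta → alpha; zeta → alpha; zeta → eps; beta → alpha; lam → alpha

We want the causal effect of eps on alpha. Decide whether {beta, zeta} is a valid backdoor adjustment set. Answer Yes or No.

Yes

Backdoor paths from eps to alpha (paths whose first edge points into eps):
  P1: eps <- zeta -> alpha
Condition 1 (no descendant of eps in the set): holds — descendants of eps are {alpha}; none are in {beta, zeta}.
Condition 2 (every backdoor path blocked by {beta, zeta}):
  P1: blocked at fork node zeta ∈ conditioning set.
{beta, zeta} satisfies the backdoor criterion.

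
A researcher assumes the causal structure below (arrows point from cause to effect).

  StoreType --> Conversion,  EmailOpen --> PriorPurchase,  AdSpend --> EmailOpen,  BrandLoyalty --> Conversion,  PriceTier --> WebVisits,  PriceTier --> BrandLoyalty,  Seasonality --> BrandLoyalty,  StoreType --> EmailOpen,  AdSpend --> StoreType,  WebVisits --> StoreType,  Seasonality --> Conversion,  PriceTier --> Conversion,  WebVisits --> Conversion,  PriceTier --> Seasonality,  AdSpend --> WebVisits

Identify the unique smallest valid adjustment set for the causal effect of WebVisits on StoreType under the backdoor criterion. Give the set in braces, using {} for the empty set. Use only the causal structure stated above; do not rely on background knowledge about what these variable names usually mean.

{AdSpend}

Variables eligible for adjustment (non-descendants of WebVisits, excluding WebVisits and StoreType): {AdSpend, BrandLoyalty, PriceTier, Seasonality}.
Backdoor paths from WebVisits to StoreType:
  P1: WebVisits <- AdSpend -> StoreType
  P2: WebVisits <- AdSpend -> EmailOpen <- StoreType
  P3: WebVisits <- PriceTier -> Seasonality -> BrandLoyalty -> Conversion <- StoreType
  P4: WebVisits <- PriceTier -> Seasonality -> Conversion <- StoreType
  P5: WebVisits <- PriceTier -> BrandLoyalty <- Seasonality -> Conversion <- StoreType
  P6: WebVisits <- PriceTier -> BrandLoyalty -> Conversion <- StoreType
  P7: WebVisits <- PriceTier -> Conversion <- StoreType
The empty set is not sufficient: P1 (WebVisits <- AdSpend -> StoreType) has no collider blocking it and no conditioned non-collider, so it is open.
Try {AdSpend}:
  P1: blocked at fork node AdSpend ∈ conditioning set.
  P2: blocked at fork node AdSpend ∈ conditioning set.
  P3: blocked at collider Conversion (neither it nor any descendant is in the conditioning set).
  P4: blocked at collider Conversion (neither it nor any descendant is in the conditioning set).
  P5: blocked at collider BrandLoyalty (neither it nor any descendant is in the conditioning set).
  P6: blocked at collider Conversion (neither it nor any descendant is in the conditioning set).
  P7: blocked at collider Conversion (neither it nor any descendant is in the conditioning set).
{AdSpend} contains no descendant of WebVisits and blocks every backdoor path.
No other singleton works — e.g. {PriceTier} leaves P1 open — so {AdSpend} is the unique smallest valid adjustment set.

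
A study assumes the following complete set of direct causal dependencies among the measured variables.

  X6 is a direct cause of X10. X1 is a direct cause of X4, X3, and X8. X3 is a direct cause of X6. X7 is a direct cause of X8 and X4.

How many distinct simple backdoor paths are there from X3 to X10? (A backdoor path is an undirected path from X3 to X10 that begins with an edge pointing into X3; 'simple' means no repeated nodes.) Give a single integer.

0

A backdoor path from X3 to X10 is any simple undirected path whose first edge points into X3 (i.e. leaves X3 via a parent).
Parents of X3: {X1}.
No simple path from any parent of X3 reaches X10 without revisiting X3, so there are no backdoor paths.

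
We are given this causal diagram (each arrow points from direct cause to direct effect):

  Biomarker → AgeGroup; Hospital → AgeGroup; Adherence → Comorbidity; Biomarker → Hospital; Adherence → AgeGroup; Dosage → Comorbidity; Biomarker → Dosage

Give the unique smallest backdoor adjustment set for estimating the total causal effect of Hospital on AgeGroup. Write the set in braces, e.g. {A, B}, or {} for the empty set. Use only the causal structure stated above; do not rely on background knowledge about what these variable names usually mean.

{Biomarker}

Variables eligible for adjustment (non-descendants of Hospital, excluding Hospital and AgeGroup): {Adherence, Biomarker, Comorbidity, Dosage}.
Backdoor paths from Hospital to AgeGroup:
  P1: Hospital <- Biomarker -> Dosage -> Comorbidity <- Adherence -> AgeGroup
  P2: Hospital <- Biomarker -> AgeGroup
The empty set is not sufficient: P2 (Hospital <- Biomarker -> AgeGroup) has no collider blocking it and no conditioned non-collider, so it is open.
Try {Biomarker}:
  P1: blocked at fork node Biomarker ∈ conditioning set.
  P2: blocked at fork node Biomarker ∈ conditioning set.
{Biomarker} contains no descendant of Hospital and blocks every backdoor path.
No other singleton works — e.g. {Adherence} leaves P2 open — so {Biomarker} is the unique smallest valid adjustment set.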